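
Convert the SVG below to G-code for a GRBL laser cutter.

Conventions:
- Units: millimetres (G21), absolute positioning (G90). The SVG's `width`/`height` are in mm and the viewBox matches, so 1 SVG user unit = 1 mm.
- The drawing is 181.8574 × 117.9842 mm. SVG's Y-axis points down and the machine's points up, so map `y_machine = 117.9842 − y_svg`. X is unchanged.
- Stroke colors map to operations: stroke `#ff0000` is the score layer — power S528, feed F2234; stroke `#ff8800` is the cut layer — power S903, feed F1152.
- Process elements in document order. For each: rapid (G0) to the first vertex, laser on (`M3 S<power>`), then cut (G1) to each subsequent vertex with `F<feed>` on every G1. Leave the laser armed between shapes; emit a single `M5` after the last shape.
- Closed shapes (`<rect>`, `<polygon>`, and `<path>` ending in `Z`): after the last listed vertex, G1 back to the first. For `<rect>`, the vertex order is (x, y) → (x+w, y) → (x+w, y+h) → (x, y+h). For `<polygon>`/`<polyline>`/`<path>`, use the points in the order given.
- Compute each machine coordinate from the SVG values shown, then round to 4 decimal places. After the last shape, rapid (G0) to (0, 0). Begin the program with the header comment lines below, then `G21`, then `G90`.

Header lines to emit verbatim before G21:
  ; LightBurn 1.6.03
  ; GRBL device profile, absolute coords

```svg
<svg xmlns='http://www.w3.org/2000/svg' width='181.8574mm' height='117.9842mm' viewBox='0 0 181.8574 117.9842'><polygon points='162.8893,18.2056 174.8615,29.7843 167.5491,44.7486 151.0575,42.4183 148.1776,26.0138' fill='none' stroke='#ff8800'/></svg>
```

; LightBurn 1.6.03
; GRBL device profile, absolute coords
G21
G90
G0 X162.8893 Y99.7786
M3 S903
G1 X174.8615 Y88.1999 F1152
G1 X167.5491 Y73.2356 F1152
G1 X151.0575 Y75.5659 F1152
G1 X148.1776 Y91.9704 F1152
G1 X162.8893 Y99.7786 F1152
M5
G0 X0.0000 Y0.0000

1 u = 1 mm; y_m = 117.9842 − y.

[1] `<polygon>` regular polygon, #ff8800→cut S903 F1152: (162.8893,99.7786) → (174.8615,88.1999) → (167.5491,73.2356) → (151.0575,75.5659) → (148.1776,91.9704) → (162.8893,99.7786) (closed)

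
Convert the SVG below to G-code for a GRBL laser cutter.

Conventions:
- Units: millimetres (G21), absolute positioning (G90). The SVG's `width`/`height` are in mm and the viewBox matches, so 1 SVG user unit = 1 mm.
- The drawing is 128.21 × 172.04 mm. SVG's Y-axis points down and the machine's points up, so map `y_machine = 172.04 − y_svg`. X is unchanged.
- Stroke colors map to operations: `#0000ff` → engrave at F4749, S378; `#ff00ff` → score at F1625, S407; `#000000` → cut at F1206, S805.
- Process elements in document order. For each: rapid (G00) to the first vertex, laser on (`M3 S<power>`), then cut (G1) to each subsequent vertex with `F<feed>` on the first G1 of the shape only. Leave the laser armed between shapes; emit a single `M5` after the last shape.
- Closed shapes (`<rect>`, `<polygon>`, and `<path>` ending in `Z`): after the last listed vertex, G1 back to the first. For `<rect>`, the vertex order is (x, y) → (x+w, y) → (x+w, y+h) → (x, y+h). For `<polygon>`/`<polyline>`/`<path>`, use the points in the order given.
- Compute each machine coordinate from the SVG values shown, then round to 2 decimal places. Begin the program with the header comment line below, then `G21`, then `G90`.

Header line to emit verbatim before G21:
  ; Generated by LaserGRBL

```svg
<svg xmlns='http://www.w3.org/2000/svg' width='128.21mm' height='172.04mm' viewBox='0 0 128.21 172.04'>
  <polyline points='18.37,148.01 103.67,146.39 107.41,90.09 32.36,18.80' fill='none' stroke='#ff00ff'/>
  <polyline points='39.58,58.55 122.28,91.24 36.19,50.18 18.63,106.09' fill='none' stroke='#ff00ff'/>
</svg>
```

Since the viewBox matches the mm dimensions, user units are millimetres directly. The only transform is the Y-flip y_m = 172.04 − y_svg.

Shape 1 is a open polyline drawn with `<polyline>`. Its stroke #ff00ff means score at S407, F1625. After flipping Y the toolpath is (18.37,24.03) → (103.67,25.65) → (107.41,81.95) → (32.36,153.24).

Shape 2 is a open polyline drawn with `<polyline>`. Its stroke #ff00ff means score at S407, F1625. After flipping Y the toolpath is (39.58,113.49) → (122.28,80.80) → (36.19,121.86) → (18.63,65.95).

; Generated by LaserGRBL
G21
G90
G00 X18.37 Y24.03
M3 S407
G1 X103.67 Y25.65 F1625
G1 X107.41 Y81.95
G1 X32.36 Y153.24
G00 X39.58 Y113.49
M3 S407
G1 X122.28 Y80.80 F1625
G1 X36.19 Y121.86
G1 X18.63 Y65.95
M5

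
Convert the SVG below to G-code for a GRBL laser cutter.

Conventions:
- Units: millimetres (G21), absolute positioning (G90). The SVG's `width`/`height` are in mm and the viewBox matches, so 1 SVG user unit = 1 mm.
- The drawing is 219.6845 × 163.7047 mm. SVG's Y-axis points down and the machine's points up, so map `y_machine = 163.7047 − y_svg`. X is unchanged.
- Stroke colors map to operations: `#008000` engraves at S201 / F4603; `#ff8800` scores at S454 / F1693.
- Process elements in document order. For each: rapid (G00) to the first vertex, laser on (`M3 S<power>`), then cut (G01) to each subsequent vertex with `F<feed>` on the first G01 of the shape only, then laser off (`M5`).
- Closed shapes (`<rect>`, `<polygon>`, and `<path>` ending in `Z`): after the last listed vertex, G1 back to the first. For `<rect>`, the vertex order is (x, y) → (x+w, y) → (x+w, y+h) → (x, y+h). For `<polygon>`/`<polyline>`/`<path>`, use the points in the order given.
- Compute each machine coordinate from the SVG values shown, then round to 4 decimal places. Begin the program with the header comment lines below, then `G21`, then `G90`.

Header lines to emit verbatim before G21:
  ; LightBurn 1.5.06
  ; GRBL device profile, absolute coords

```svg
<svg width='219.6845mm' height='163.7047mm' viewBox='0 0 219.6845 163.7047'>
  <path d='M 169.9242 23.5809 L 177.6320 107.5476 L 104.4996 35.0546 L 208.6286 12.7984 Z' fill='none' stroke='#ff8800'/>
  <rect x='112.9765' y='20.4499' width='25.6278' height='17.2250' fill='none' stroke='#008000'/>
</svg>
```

Since the viewBox matches the mm dimensions, user units are millimetres directly. The only transform is the Y-flip y_m = 163.7047 − y_svg.

Shape 1 is a closed polygon drawn with `<path>`. Its stroke #ff8800 means score at S454, F1693. After flipping Y the toolpath is (169.9242,140.1238) → (177.6320,56.1571) → (104.4996,128.6501) → (208.6286,150.9063) → (169.9242,140.1238), returning to the start.

Shape 2 is a rectangle drawn with `<rect>`. Its stroke #008000 means engrave at S201, F4603. After flipping Y the toolpath is (112.9765,143.2548) → (138.6043,143.2548) → (138.6043,126.0298) → (112.9765,126.0298) → (112.9765,143.2548), returning to the start.

; LightBurn 1.5.06
; GRBL device profile, absolute coords
G21
G90
G00 X169.9242 Y140.1238
M3 S454
G01 X177.6320 Y56.1571 F1693
G01 X104.4996 Y128.6501
G01 X208.6286 Y150.9063
G01 X169.9242 Y140.1238
M5
G00 X112.9765 Y143.2548
M3 S201
G01 X138.6043 Y143.2548 F4603
G01 X138.6043 Y126.0298
G01 X112.9765 Y126.0298
G01 X112.9765 Y143.2548
M5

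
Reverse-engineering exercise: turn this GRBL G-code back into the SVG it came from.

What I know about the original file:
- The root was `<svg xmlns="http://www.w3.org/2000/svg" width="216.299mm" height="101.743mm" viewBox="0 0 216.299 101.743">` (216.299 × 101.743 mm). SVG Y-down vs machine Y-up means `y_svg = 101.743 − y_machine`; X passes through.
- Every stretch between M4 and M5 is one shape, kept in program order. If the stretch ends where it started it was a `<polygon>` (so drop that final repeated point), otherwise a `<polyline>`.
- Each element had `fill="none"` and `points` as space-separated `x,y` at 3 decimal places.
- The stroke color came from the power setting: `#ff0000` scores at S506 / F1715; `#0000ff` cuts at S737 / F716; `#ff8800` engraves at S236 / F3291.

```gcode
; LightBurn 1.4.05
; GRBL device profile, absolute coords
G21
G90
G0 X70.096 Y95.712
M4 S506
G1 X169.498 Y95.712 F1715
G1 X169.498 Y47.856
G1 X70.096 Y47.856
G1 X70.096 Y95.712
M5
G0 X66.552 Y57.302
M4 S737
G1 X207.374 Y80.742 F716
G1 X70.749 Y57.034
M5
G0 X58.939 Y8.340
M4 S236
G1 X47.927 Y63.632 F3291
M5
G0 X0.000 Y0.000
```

<svg xmlns="http://www.w3.org/2000/svg" width="216.299mm" height="101.743mm" viewBox="0 0 216.299 101.743">
  <polygon points="70.096,6.031 169.498,6.031 169.498,53.887 70.096,53.887" fill="none" stroke="#ff0000"/>
  <polyline points="66.552,44.441 207.374,21.001 70.749,44.709" fill="none" stroke="#0000ff"/>
  <polyline points="58.939,93.403 47.927,38.111" fill="none" stroke="#ff8800"/>
</svg>

y_svg = 101.743 − y_m.

[1] S506→`#ff0000` (score); closed run; points: 70.096,6.031 169.498,6.031 169.498,53.887 70.096,53.887

[2] S737→`#0000ff` (cut); open run; points: 66.552,44.441 207.374,21.001 70.749,44.709

[3] S236→`#ff8800` (engrave); open run; points: 58.939,93.403 47.927,38.111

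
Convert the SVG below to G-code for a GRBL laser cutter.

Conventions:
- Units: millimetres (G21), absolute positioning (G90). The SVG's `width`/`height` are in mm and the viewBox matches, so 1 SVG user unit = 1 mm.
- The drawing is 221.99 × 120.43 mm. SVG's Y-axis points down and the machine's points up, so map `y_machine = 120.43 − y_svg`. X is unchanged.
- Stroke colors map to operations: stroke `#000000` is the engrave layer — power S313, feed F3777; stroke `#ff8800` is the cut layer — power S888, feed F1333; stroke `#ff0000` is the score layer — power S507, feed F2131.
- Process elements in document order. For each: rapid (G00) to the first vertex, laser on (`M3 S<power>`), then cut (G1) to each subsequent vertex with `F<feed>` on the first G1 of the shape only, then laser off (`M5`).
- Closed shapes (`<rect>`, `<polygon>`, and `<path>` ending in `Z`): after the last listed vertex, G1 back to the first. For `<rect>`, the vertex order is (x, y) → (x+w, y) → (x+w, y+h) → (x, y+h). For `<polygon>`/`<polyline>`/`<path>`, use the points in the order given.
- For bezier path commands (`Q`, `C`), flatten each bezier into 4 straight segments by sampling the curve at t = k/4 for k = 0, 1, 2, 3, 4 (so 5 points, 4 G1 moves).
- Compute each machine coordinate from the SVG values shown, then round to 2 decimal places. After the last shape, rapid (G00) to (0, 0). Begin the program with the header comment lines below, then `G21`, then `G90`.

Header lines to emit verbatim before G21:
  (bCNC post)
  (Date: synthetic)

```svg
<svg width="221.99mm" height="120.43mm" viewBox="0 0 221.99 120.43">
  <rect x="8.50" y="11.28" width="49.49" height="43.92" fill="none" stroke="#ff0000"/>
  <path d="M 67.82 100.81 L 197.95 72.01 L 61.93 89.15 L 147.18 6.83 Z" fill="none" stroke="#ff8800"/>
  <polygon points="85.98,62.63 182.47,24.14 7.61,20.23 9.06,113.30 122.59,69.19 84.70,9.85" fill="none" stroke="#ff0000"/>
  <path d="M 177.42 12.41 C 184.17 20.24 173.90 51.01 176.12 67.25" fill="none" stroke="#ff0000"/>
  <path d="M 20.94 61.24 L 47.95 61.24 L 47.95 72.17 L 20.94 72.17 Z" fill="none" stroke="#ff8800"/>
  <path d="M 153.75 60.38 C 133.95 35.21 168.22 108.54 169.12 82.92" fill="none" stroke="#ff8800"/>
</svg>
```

Since the viewBox matches the mm dimensions, user units are millimetres directly. The only transform is the Y-flip y_m = 120.43 − y_svg.

Shape 1 is a rectangle drawn with `<rect>`. Its stroke #ff0000 means score at S507, F2131. After flipping Y the toolpath is (8.50,109.15) → (57.99,109.15) → (57.99,65.23) → (8.50,65.23) → (8.50,109.15), returning to the start.

Shape 2 is a closed polygon drawn with `<path>`. Its stroke #ff8800 means cut at S888, F1333. After flipping Y the toolpath is (67.82,19.62) → (197.95,48.42) → (61.93,31.28) → (147.18,113.60) → (67.82,19.62), returning to the start.

Shape 3 is a closed polygon drawn with `<polygon>`. Its stroke #ff0000 means score at S507, F2131. After flipping Y the toolpath is (85.98,57.80) → (182.47,96.29) → (7.61,100.20) → (9.06,7.13) → (122.59,51.24) → (84.70,110.58) → (85.98,57.80), returning to the start.

Shape 4 is a cubic bezier drawn with `<path>`. Its stroke #ff0000 means score at S507, F2131. After flipping Y the toolpath is (177.42,108.02) → (179.75,98.43) → (178.47,83.75) → (176.34,67.50) → (176.12,53.18).

Shape 5 is a rectangle drawn with `<path>`. Its stroke #ff8800 means cut at S888, F1333. After flipping Y the toolpath is (20.94,59.19) → (47.95,59.19) → (47.95,48.26) → (20.94,48.26) → (20.94,59.19), returning to the start.

Shape 6 is a cubic bezier drawn with `<path>`. Its stroke #ff8800 means cut at S888, F1333. After flipping Y the toolpath is (153.75,60.05) → (147.67,63.54) → (153.67,48.61) → (163.55,33.76) → (169.12,37.51).

(bCNC post)
(Date: synthetic)
G21
G90
G00 X8.50 Y109.15
M3 S507
G1 X57.99 Y109.15 F2131
G1 X57.99 Y65.23
G1 X8.50 Y65.23
G1 X8.50 Y109.15
M5
G00 X67.82 Y19.62
M3 S888
G1 X197.95 Y48.42 F1333
G1 X61.93 Y31.28
G1 X147.18 Y113.60
G1 X67.82 Y19.62
M5
G00 X85.98 Y57.80
M3 S507
G1 X182.47 Y96.29 F2131
G1 X7.61 Y100.20
G1 X9.06 Y7.13
G1 X122.59 Y51.24
G1 X84.70 Y110.58
G1 X85.98 Y57.80
M5
G00 X177.42 Y108.02
M3 S507
G1 X179.75 Y98.43 F2131
G1 X178.47 Y83.75
G1 X176.34 Y67.50
G1 X176.12 Y53.18
M5
G00 X20.94 Y59.19
M3 S888
G1 X47.95 Y59.19 F1333
G1 X47.95 Y48.26
G1 X20.94 Y48.26
G1 X20.94 Y59.19
M5
G00 X153.75 Y60.05
M3 S888
G1 X147.67 Y63.54 F1333
G1 X153.67 Y48.61
G1 X163.55 Y33.76
G1 X169.12 Y37.51
M5
G00 X0.00 Y0.00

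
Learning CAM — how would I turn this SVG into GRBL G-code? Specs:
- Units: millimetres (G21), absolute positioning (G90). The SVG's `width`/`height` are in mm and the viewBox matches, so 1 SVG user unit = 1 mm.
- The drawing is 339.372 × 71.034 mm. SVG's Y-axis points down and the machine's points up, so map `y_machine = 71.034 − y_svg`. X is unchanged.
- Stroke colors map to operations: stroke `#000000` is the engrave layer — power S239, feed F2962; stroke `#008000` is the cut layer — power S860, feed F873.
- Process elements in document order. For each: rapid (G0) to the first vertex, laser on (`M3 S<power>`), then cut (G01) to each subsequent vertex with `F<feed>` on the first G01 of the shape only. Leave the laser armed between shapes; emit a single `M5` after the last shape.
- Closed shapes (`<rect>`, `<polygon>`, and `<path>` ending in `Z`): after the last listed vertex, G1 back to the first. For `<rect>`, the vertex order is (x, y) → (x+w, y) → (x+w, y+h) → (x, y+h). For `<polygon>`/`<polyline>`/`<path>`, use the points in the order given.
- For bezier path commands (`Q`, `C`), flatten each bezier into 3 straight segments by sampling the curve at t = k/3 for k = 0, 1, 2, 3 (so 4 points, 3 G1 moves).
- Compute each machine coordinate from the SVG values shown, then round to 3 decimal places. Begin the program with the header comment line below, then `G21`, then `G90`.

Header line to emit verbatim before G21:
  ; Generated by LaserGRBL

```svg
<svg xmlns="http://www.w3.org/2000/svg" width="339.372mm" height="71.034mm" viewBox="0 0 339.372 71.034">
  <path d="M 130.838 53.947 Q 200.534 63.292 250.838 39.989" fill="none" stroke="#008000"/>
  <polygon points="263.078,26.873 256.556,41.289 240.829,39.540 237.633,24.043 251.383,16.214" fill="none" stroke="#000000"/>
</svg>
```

; Generated by LaserGRBL
G21
G90
G0 X130.838 Y17.087
M3 S860
G01 X175.147 Y14.485 F873
G01 X215.147 Y19.137
G01 X250.838 Y31.045
G0 X263.078 Y44.161
M3 S239
G01 X256.556 Y29.745 F2962
G01 X240.829 Y31.494
G01 X237.633 Y46.991
G01 X251.383 Y54.820
G01 X263.078 Y44.161
M5

viewBox `0 0 339.372 71.034` with mm width/height → 1 unit = 1 mm. Flip: y_m = 71.034 − y_svg.

**Shape 1** — `<path>` quadratic bezier, stroke `#008000` → cut (S860, F873). Control points (SVG): P0=(130.838,53.947), P1=(200.534,63.292), P2=(250.838,39.989); sampled at t=k/3. Machine vertices: (130.838,17.087) → (175.147,14.485) → (215.147,19.137) → (250.838,31.045). Open path.

**Shape 2** — `<polygon>` regular polygon, stroke `#000000` → engrave (S239, F2962). Machine vertices: (263.078,44.161) → (256.556,29.745) → (240.829,31.494) → (237.633,46.991) → (251.383,54.820) → (263.078,44.161). Closed: final G1 returns to the first vertex.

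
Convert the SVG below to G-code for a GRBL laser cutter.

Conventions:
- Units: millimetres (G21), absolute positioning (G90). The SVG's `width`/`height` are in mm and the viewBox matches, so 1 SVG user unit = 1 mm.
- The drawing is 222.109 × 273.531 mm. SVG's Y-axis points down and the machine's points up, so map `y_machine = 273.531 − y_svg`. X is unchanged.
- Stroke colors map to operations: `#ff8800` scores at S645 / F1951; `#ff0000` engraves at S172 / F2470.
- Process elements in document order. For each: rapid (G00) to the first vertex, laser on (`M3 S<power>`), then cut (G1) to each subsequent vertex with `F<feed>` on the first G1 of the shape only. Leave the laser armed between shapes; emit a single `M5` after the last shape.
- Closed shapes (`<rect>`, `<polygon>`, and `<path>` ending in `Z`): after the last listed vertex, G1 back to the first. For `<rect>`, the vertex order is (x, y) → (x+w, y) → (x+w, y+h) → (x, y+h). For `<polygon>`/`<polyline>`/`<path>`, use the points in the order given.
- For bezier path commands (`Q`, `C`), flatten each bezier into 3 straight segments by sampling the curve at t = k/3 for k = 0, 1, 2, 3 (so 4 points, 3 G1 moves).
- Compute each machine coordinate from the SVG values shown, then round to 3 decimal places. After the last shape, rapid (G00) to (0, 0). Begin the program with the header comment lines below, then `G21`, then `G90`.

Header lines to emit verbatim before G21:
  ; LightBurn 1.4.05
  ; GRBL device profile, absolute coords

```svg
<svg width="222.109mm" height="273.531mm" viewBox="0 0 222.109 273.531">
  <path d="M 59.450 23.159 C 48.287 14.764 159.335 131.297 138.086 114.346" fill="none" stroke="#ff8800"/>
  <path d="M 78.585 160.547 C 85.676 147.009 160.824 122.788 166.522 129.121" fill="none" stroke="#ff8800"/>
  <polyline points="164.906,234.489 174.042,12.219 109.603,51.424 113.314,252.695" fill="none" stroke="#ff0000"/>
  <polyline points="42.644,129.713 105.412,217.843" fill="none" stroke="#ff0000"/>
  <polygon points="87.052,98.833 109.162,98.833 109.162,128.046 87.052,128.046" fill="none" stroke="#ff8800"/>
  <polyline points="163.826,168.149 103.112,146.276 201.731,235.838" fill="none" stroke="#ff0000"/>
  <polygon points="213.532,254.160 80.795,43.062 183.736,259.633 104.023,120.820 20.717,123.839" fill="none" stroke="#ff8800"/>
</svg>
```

1 u = 1 mm; y_m = 273.531 − y.

[1] `<path>` cubic bezier, #ff8800→score S645 F1951: (59.450,250.372) → (79.598,226.695) → (124.662,177.158) → (138.086,159.185)

[2] `<path>` cubic bezier, #ff8800→score S645 F1951: (78.585,112.984) → (103.269,128.556) → (142.767,142.086) → (166.522,144.410)

[3] `<polyline>` open polyline, #ff0000→engrave S172 F2470: (164.906,39.042) → (174.042,261.312) → (109.603,222.107) → (113.314,20.836)

[4] `<polyline>` line segment, #ff0000→engrave S172 F2470: (42.644,143.818) → (105.412,55.688)

[5] `<polygon>` rectangle, #ff8800→score S645 F1951: (87.052,174.698) → (109.162,174.698) → (109.162,145.485) → (87.052,145.485) → (87.052,174.698) (closed)

[6] `<polyline>` open polyline, #ff0000→engrave S172 F2470: (163.826,105.382) → (103.112,127.255) → (201.731,37.693)

[7] `<polygon>` closed polygon, #ff8800→score S645 F1951: (213.532,19.371) → (80.795,230.469) → (183.736,13.898) → (104.023,152.711) → (20.717,149.692) → (213.532,19.371) (closed)

; LightBurn 1.4.05
; GRBL device profile, absolute coords
G21
G90
G00 X59.450 Y250.372
M3 S645
G1 X79.598 Y226.695 F1951
G1 X124.662 Y177.158
G1 X138.086 Y159.185
G00 X78.585 Y112.984
M3 S645
G1 X103.269 Y128.556 F1951
G1 X142.767 Y142.086
G1 X166.522 Y144.410
G00 X164.906 Y39.042
M3 S172
G1 X174.042 Y261.312 F2470
G1 X109.603 Y222.107
G1 X113.314 Y20.836
G00 X42.644 Y143.818
M3 S172
G1 X105.412 Y55.688 F2470
G00 X87.052 Y174.698
M3 S645
G1 X109.162 Y174.698 F1951
G1 X109.162 Y145.485
G1 X87.052 Y145.485
G1 X87.052 Y174.698
G00 X163.826 Y105.382
M3 S172
G1 X103.112 Y127.255 F2470
G1 X201.731 Y37.693
G00 X213.532 Y19.371
M3 S645
G1 X80.795 Y230.469 F1951
G1 X183.736 Y13.898
G1 X104.023 Y152.711
G1 X20.717 Y149.692
G1 X213.532 Y19.371
M5
G00 X0.000 Y0.000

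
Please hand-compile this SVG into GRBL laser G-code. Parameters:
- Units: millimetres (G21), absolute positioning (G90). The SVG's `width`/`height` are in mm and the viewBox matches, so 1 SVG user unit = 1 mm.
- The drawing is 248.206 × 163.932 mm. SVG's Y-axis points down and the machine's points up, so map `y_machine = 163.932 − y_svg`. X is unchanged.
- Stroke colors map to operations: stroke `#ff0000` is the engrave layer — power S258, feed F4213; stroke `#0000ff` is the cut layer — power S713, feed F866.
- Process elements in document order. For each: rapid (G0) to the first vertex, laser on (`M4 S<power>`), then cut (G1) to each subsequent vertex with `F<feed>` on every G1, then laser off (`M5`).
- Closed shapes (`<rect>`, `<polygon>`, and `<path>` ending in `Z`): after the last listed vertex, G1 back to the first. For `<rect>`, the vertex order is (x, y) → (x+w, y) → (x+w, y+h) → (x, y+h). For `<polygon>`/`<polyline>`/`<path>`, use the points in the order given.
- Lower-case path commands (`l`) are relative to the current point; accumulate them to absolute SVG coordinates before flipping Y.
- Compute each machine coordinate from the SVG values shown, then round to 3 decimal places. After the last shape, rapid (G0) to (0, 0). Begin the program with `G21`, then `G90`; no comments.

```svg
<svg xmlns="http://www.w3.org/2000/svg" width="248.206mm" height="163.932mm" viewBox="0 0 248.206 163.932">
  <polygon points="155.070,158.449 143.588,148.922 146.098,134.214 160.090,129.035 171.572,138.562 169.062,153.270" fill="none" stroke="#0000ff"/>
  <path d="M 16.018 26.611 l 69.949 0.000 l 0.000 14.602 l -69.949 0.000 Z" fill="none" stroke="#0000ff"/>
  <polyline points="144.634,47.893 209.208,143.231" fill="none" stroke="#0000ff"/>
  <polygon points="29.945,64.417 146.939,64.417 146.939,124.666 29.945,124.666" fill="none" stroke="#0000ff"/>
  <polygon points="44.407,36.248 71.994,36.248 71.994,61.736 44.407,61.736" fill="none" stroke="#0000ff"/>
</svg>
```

viewBox `0 0 248.206 163.932` with mm width/height → 1 unit = 1 mm. Flip: y_m = 163.932 − y_svg.

**Shape 1** — `<polygon>` regular polygon, stroke `#0000ff` → cut (S713, F866). Machine vertices: (155.070,5.483) → (143.588,15.010) → (146.098,29.718) → (160.090,34.897) → (171.572,25.370) → (169.062,10.662) → (155.070,5.483). Closed: final G1 returns to the first vertex.

**Shape 2** — `<path>` rectangle, stroke `#0000ff` → cut (S713, F866). Machine vertices: (16.018,137.321) → (85.967,137.321) → (85.967,122.719) → (16.018,122.719) → (16.018,137.321). Closed: final G1 returns to the first vertex.

**Shape 3** — `<polyline>` line segment, stroke `#0000ff` → cut (S713, F866). Machine vertices: (144.634,116.039) → (209.208,20.701). Open path.

**Shape 4** — `<polygon>` rectangle, stroke `#0000ff` → cut (S713, F866). Machine vertices: (29.945,99.515) → (146.939,99.515) → (146.939,39.266) → (29.945,39.266) → (29.945,99.515). Closed: final G1 returns to the first vertex.

**Shape 5** — `<polygon>` rectangle, stroke `#0000ff` → cut (S713, F866). Machine vertices: (44.407,127.684) → (71.994,127.684) → (71.994,102.196) → (44.407,102.196) → (44.407,127.684). Closed: final G1 returns to the first vertex.

G21
G90
G0 X155.070 Y5.483
M4 S713
G1 X143.588 Y15.010 F866
G1 X146.098 Y29.718 F866
G1 X160.090 Y34.897 F866
G1 X171.572 Y25.370 F866
G1 X169.062 Y10.662 F866
G1 X155.070 Y5.483 F866
M5
G0 X16.018 Y137.321
M4 S713
G1 X85.967 Y137.321 F866
G1 X85.967 Y122.719 F866
G1 X16.018 Y122.719 F866
G1 X16.018 Y137.321 F866
M5
G0 X144.634 Y116.039
M4 S713
G1 X209.208 Y20.701 F866
M5
G0 X29.945 Y99.515
M4 S713
G1 X146.939 Y99.515 F866
G1 X146.939 Y39.266 F866
G1 X29.945 Y39.266 F866
G1 X29.945 Y99.515 F866
M5
G0 X44.407 Y127.684
M4 S713
G1 X71.994 Y127.684 F866
G1 X71.994 Y102.196 F866
G1 X44.407 Y102.196 F866
G1 X44.407 Y127.684 F866
M5
G0 X0.000 Y0.000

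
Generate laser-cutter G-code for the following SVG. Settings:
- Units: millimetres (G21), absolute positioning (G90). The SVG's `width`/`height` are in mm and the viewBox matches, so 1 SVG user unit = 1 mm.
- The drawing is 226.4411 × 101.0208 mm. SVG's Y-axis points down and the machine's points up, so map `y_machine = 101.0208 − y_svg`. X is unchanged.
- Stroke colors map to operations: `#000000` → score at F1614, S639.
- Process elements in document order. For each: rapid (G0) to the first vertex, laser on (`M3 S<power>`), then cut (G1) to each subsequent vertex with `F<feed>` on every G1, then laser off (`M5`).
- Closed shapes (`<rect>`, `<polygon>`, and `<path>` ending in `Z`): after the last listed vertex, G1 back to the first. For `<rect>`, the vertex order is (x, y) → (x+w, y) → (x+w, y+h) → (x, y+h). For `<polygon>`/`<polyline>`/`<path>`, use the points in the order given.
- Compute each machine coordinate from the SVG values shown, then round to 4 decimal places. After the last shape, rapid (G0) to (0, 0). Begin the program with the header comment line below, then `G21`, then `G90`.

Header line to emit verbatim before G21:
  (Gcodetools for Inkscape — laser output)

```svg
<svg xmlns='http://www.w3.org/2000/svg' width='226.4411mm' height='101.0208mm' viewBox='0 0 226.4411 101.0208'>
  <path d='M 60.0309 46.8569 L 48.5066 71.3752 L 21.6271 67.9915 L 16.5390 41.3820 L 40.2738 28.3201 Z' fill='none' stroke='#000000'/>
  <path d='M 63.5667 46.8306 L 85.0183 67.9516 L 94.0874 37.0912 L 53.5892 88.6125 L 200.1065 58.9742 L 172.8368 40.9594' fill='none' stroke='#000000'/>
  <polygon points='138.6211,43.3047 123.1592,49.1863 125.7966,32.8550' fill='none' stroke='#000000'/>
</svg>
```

1 u = 1 mm; y_m = 101.0208 − y.

[1] `<path>` regular polygon, #000000→score S639 F1614: (60.0309,54.1639) → (48.5066,29.6456) → (21.6271,33.0293) → (16.5390,59.6388) → (40.2738,72.7007) → (60.0309,54.1639) (closed)

[2] `<path>` open polyline, #000000→score S639 F1614: (63.5667,54.1902) → (85.0183,33.0692) → (94.0874,63.9296) → (53.5892,12.4083) → (200.1065,42.0466) → (172.8368,60.0614)

[3] `<polygon>` regular polygon, #000000→score S639 F1614: (138.6211,57.7161) → (123.1592,51.8345) → (125.7966,68.1658) → (138.6211,57.7161) (closed)

(Gcodetools for Inkscape — laser output)
G21
G90
G0 X60.0309 Y54.1639
M3 S639
G1 X48.5066 Y29.6456 F1614
G1 X21.6271 Y33.0293 F1614
G1 X16.5390 Y59.6388 F1614
G1 X40.2738 Y72.7007 F1614
G1 X60.0309 Y54.1639 F1614
M5
G0 X63.5667 Y54.1902
M3 S639
G1 X85.0183 Y33.0692 F1614
G1 X94.0874 Y63.9296 F1614
G1 X53.5892 Y12.4083 F1614
G1 X200.1065 Y42.0466 F1614
G1 X172.8368 Y60.0614 F1614
M5
G0 X138.6211 Y57.7161
M3 S639
G1 X123.1592 Y51.8345 F1614
G1 X125.7966 Y68.1658 F1614
G1 X138.6211 Y57.7161 F1614
M5
G0 X0.0000 Y0.0000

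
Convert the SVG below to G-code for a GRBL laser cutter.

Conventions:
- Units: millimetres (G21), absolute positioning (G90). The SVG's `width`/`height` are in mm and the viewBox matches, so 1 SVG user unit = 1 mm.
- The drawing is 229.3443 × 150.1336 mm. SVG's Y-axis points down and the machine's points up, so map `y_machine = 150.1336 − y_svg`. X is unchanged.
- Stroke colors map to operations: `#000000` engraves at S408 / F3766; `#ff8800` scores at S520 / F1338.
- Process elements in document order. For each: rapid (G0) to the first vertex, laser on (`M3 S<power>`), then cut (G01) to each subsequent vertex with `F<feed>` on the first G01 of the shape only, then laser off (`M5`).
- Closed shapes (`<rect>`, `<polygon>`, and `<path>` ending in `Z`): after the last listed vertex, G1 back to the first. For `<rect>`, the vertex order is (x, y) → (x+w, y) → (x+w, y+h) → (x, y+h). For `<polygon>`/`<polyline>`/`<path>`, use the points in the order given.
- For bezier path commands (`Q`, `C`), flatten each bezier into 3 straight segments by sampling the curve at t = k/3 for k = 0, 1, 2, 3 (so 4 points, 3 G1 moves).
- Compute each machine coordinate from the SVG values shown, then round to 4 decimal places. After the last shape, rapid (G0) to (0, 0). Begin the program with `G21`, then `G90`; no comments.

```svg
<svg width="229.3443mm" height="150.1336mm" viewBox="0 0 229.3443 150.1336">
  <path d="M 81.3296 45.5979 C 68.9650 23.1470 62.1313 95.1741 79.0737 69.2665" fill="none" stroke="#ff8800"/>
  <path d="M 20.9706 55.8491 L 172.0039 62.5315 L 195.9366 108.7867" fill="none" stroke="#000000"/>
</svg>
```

G21
G90
G0 X81.3296 Y104.5357
M3 S520
G01 X71.4844 Y102.6203 F1338
G01 X69.3809 Y80.4780
G01 X79.0737 Y80.8671
M5
G0 X20.9706 Y94.2845
M3 S408
G01 X172.0039 Y87.6021 F3766
G01 X195.9366 Y41.3469
M5
G0 X0.0000 Y0.0000

viewBox `0 0 229.3443 150.1336` with mm width/height → 1 unit = 1 mm. Flip: y_m = 150.1336 − y_svg.

**Shape 1** — `<path>` cubic bezier, stroke `#ff8800` → score (S520, F1338). Control points (SVG): P0=(81.3296,45.5979), P1=(68.9650,23.1470), P2=(62.1313,95.1741), P3=(79.0737,69.2665); sampled at t=k/3. Machine vertices: (81.3296,104.5357) → (71.4844,102.6203) → (69.3809,80.4780) → (79.0737,80.8671). Open path.

**Shape 2** — `<path>` open polyline, stroke `#000000` → engrave (S408, F3766). Machine vertices: (20.9706,94.2845) → (172.0039,87.6021) → (195.9366,41.3469). Open path.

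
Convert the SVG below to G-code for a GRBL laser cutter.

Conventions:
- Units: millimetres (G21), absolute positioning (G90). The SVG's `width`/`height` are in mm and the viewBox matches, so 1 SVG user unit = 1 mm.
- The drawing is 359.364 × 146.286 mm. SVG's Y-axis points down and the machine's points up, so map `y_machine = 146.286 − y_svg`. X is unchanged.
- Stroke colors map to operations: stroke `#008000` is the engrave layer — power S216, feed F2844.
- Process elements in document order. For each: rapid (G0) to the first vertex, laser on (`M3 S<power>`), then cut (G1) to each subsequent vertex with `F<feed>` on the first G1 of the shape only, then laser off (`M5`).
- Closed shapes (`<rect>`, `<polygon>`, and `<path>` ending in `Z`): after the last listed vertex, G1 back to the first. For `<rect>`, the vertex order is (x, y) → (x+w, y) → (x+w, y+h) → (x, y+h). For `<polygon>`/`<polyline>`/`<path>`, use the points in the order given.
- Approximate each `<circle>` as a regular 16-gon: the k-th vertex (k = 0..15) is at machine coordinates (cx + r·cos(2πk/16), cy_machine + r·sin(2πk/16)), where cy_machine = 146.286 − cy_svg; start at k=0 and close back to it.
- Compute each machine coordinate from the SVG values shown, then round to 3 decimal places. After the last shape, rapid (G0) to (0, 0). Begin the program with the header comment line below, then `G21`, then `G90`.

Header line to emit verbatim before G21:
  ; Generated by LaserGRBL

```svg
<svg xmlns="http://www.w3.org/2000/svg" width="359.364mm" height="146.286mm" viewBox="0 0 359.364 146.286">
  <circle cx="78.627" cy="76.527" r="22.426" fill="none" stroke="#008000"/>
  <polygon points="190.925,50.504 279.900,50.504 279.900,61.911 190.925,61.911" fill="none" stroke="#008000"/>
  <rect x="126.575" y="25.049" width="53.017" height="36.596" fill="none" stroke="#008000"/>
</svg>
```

; Generated by LaserGRBL
G21
G90
G0 X101.053 Y69.759
M3 S216
G1 X99.346 Y78.341 F2844
G1 X94.485 Y85.617
G1 X87.209 Y90.478
G1 X78.627 Y92.185
G1 X70.045 Y90.478
G1 X62.769 Y85.617
G1 X57.908 Y78.341
G1 X56.201 Y69.759
G1 X57.908 Y61.177
G1 X62.769 Y53.901
G1 X70.045 Y49.040
G1 X78.627 Y47.333
G1 X87.209 Y49.040
G1 X94.485 Y53.901
G1 X99.346 Y61.177
G1 X101.053 Y69.759
M5
G0 X190.925 Y95.782
M3 S216
G1 X279.900 Y95.782 F2844
G1 X279.900 Y84.375
G1 X190.925 Y84.375
G1 X190.925 Y95.782
M5
G0 X126.575 Y121.237
M3 S216
G1 X179.592 Y121.237 F2844
G1 X179.592 Y84.641
G1 X126.575 Y84.641
G1 X126.575 Y121.237
M5
G0 X0.000 Y0.000

1 u = 1 mm; y_m = 146.286 − y.

[1] `<circle>` circle, #008000→engrave S216 F2844: (101.053,69.759) → (99.346,78.341) → (94.485,85.617) → (87.209,90.478) → (78.627,92.185) → (70.045,90.478) → (62.769,85.617) → (57.908,78.341) → (56.201,69.759) → (57.908,61.177) → (62.769,53.901) → (70.045,49.040) → (78.627,47.333) → (87.209,49.040) → (94.485,53.901) → (99.346,61.177) → (101.053,69.759) (closed)

[2] `<polygon>` rectangle, #008000→engrave S216 F2844: (190.925,95.782) → (279.900,95.782) → (279.900,84.375) → (190.925,84.375) → (190.925,95.782) (closed)

[3] `<rect>` rectangle, #008000→engrave S216 F2844: (126.575,121.237) → (179.592,121.237) → (179.592,84.641) → (126.575,84.641) → (126.575,121.237) (closed)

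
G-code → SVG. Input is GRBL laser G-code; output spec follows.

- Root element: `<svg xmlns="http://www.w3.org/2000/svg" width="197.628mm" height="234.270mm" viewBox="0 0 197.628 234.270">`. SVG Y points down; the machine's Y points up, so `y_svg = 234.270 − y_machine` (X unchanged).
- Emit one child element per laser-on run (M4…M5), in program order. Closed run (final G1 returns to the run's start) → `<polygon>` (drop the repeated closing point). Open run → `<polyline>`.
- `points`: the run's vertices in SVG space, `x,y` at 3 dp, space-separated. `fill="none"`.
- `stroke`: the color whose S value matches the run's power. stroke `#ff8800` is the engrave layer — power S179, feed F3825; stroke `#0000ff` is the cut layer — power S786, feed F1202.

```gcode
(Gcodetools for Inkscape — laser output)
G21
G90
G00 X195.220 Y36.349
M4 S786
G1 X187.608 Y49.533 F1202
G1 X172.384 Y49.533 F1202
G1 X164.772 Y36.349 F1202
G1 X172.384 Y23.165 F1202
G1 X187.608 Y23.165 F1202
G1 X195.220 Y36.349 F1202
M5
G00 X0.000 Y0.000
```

Machine Y-up, SVG Y-down with viewBox height 234.270, so y_svg = 234.270 − y_machine; X carries over. Every run uses S786, so all elements get stroke `#0000ff` (cut).

Run 1: The run returns to its start, so emit a `<polygon>` with points (Y-flipped): 195.220,197.921 187.608,184.737 172.384,184.737 164.772,197.921 172.384,211.105 187.608,211.105.

<svg xmlns="http://www.w3.org/2000/svg" width="197.628mm" height="234.270mm" viewBox="0 0 197.628 234.270">
  <polygon points="195.220,197.921 187.608,184.737 172.384,184.737 164.772,197.921 172.384,211.105 187.608,211.105" fill="none" stroke="#0000ff"/>
</svg>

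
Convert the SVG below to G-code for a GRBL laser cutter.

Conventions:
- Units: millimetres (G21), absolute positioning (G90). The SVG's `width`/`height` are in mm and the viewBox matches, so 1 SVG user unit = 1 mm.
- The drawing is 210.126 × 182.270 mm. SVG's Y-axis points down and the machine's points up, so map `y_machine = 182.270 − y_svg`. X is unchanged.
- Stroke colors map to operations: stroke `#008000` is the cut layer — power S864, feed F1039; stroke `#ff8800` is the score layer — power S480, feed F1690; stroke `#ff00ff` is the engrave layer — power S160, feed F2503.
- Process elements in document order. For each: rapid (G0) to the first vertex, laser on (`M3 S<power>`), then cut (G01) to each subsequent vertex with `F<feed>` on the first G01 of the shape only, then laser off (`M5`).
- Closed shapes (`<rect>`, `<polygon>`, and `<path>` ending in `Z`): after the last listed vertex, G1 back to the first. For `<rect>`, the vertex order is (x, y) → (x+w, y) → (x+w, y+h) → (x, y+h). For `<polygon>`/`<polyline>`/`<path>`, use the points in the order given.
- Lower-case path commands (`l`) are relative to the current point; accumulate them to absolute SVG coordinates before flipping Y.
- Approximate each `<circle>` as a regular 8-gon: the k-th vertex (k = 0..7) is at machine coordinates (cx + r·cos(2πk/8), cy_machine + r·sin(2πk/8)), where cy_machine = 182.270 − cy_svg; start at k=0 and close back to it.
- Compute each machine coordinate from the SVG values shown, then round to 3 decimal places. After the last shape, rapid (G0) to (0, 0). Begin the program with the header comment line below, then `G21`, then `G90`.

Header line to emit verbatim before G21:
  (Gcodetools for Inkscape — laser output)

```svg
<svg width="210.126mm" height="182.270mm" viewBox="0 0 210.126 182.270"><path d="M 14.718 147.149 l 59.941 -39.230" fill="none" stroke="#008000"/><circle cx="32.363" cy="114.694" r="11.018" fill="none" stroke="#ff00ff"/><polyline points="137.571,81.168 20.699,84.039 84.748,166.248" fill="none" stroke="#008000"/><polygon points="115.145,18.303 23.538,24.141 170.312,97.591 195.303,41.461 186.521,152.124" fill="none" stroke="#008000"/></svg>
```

(Gcodetools for Inkscape — laser output)
G21
G90
G0 X14.718 Y35.121
M3 S864
G01 X74.659 Y74.351 F1039
M5
G0 X43.381 Y67.576
M3 S160
G01 X40.154 Y75.367 F2503
G01 X32.363 Y78.594
G01 X24.572 Y75.367
G01 X21.345 Y67.576
G01 X24.572 Y59.785
G01 X32.363 Y56.558
G01 X40.154 Y59.785
G01 X43.381 Y67.576
M5
G0 X137.571 Y101.102
M3 S864
G01 X20.699 Y98.231 F1039
G01 X84.748 Y16.022
M5
G0 X115.145 Y163.967
M3 S864
G01 X23.538 Y158.129 F1039
G01 X170.312 Y84.679
G01 X195.303 Y140.809
G01 X186.521 Y30.146
G01 X115.145 Y163.967
M5
G0 X0.000 Y0.000

1 u = 1 mm; y_m = 182.270 − y.

[1] `<path>` line segment, #008000→cut S864 F1039: (14.718,35.121) → (74.659,74.351)

[2] `<circle>` circle, #ff00ff→engrave S160 F2503: (43.381,67.576) → (40.154,75.367) → (32.363,78.594) → (24.572,75.367) → (21.345,67.576) → (24.572,59.785) → (32.363,56.558) → (40.154,59.785) → (43.381,67.576) (closed)

[3] `<polyline>` open polyline, #008000→cut S864 F1039: (137.571,101.102) → (20.699,98.231) → (84.748,16.022)

[4] `<polygon>` closed polygon, #008000→cut S864 F1039: (115.145,163.967) → (23.538,158.129) → (170.312,84.679) → (195.303,140.809) → (186.521,30.146) → (115.145,163.967) (closed)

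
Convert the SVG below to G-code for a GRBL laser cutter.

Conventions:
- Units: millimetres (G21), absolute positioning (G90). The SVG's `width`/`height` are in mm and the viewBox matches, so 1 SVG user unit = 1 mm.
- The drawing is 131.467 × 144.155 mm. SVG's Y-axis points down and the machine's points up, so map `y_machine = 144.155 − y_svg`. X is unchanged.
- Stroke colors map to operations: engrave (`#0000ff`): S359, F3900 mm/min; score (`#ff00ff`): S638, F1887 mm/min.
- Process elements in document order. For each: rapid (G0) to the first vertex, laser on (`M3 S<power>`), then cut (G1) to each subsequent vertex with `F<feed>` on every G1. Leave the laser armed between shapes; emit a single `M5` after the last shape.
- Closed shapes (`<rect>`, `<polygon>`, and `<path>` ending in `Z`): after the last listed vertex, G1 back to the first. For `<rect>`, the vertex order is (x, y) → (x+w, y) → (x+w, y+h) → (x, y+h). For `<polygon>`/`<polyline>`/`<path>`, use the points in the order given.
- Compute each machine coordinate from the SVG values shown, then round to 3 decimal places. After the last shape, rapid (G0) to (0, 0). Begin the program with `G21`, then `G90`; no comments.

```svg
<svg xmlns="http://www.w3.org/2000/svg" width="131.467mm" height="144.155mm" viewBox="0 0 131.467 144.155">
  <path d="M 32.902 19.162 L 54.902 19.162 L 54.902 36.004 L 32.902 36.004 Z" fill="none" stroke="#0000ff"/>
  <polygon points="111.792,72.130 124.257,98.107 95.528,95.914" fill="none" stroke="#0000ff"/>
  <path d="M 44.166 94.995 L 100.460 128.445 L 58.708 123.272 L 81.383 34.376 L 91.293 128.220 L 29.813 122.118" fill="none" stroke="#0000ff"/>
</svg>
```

1 u = 1 mm; y_m = 144.155 − y.

[1] `<path>` rectangle, #0000ff→engrave S359 F3900: (32.902,124.993) → (54.902,124.993) → (54.902,108.151) → (32.902,108.151) → (32.902,124.993) (closed)

[2] `<polygon>` regular polygon, #0000ff→engrave S359 F3900: (111.792,72.025) → (124.257,46.048) → (95.528,48.241) → (111.792,72.025) (closed)

[3] `<path>` open polyline, #0000ff→engrave S359 F3900: (44.166,49.160) → (100.460,15.710) → (58.708,20.883) → (81.383,109.779) → (91.293,15.935) → (29.813,22.037)

G21
G90
G0 X32.902 Y124.993
M3 S359
G1 X54.902 Y124.993 F3900
G1 X54.902 Y108.151 F3900
G1 X32.902 Y108.151 F3900
G1 X32.902 Y124.993 F3900
G0 X111.792 Y72.025
M3 S359
G1 X124.257 Y46.048 F3900
G1 X95.528 Y48.241 F3900
G1 X111.792 Y72.025 F3900
G0 X44.166 Y49.160
M3 S359
G1 X100.460 Y15.710 F3900
G1 X58.708 Y20.883 F3900
G1 X81.383 Y109.779 F3900
G1 X91.293 Y15.935 F3900
G1 X29.813 Y22.037 F3900
M5
G0 X0.000 Y0.000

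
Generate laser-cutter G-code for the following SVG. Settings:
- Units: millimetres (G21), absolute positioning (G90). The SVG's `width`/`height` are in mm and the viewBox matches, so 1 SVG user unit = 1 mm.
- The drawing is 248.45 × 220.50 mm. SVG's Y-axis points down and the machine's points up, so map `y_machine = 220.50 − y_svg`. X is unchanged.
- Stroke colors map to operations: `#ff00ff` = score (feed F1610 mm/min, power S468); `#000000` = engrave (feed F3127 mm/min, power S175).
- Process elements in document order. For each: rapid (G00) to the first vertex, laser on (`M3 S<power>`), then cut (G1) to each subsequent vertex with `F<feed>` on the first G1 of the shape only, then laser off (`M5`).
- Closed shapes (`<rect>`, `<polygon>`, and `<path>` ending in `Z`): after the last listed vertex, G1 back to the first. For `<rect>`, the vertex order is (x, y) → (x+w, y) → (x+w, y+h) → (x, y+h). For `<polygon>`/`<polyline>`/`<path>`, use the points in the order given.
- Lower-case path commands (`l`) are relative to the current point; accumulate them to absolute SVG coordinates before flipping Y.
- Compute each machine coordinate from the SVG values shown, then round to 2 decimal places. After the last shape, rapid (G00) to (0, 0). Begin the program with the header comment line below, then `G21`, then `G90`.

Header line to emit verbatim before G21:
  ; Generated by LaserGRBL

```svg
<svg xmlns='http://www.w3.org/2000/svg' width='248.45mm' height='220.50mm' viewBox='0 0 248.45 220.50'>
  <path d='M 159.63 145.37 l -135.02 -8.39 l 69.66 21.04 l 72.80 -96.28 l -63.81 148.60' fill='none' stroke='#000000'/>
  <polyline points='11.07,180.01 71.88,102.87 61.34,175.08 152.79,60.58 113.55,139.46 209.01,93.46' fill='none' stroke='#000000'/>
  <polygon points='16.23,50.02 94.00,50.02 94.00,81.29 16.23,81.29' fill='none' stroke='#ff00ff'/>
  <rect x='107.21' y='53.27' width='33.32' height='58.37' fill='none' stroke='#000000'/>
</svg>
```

; Generated by LaserGRBL
G21
G90
G00 X159.63 Y75.13
M3 S175
G1 X24.61 Y83.52 F3127
G1 X94.27 Y62.48
G1 X167.07 Y158.76
G1 X103.26 Y10.16
M5
G00 X11.07 Y40.49
M3 S175
G1 X71.88 Y117.63 F3127
G1 X61.34 Y45.42
G1 X152.79 Y159.92
G1 X113.55 Y81.04
G1 X209.01 Y127.04
M5
G00 X16.23 Y170.48
M3 S468
G1 X94.00 Y170.48 F1610
G1 X94.00 Y139.21
G1 X16.23 Y139.21
G1 X16.23 Y170.48
M5
G00 X107.21 Y167.23
M3 S175
G1 X140.53 Y167.23 F3127
G1 X140.53 Y108.86
G1 X107.21 Y108.86
G1 X107.21 Y167.23
M5
G00 X0.00 Y0.00

Since the viewBox matches the mm dimensions, user units are millimetres directly. The only transform is the Y-flip y_m = 220.50 − y_svg.

Shape 1 is a open polyline drawn with `<path>`. Its stroke #000000 means engrave at S175, F3127. After flipping Y the toolpath is (159.63,75.13) → (24.61,83.52) → (94.27,62.48) → (167.07,158.76) → (103.26,10.16).

Shape 2 is a open polyline drawn with `<polyline>`. Its stroke #000000 means engrave at S175, F3127. After flipping Y the toolpath is (11.07,40.49) → (71.88,117.63) → (61.34,45.42) → (152.79,159.92) → (113.55,81.04) → (209.01,127.04).

Shape 3 is a rectangle drawn with `<polygon>`. Its stroke #ff00ff means score at S468, F1610. After flipping Y the toolpath is (16.23,170.48) → (94.00,170.48) → (94.00,139.21) → (16.23,139.21) → (16.23,170.48), returning to the start.

Shape 4 is a rectangle drawn with `<rect>`. Its stroke #000000 means engrave at S175, F3127. After flipping Y the toolpath is (107.21,167.23) → (140.53,167.23) → (140.53,108.86) → (107.21,108.86) → (107.21,167.23), returning to the start.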